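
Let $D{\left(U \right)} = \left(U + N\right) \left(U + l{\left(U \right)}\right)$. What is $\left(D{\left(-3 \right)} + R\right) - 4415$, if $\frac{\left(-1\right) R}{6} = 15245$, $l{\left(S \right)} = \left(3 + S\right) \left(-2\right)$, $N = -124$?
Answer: $-95504$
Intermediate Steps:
$l{\left(S \right)} = -6 - 2 S$
$R = -91470$ ($R = \left(-6\right) 15245 = -91470$)
$D{\left(U \right)} = \left(-124 + U\right) \left(-6 - U\right)$ ($D{\left(U \right)} = \left(U - 124\right) \left(U - \left(6 + 2 U\right)\right) = \left(-124 + U\right) \left(-6 - U\right)$)
$\left(D{\left(-3 \right)} + R\right) - 4415 = \left(\left(744 - \left(-3\right)^{2} + 118 \left(-3\right)\right) - 91470\right) - 4415 = \left(\left(744 - 9 - 354\right) - 91470\right) - 4415 = \left(381 - 91470\right) - 4415 = -91089 - 4415 = -95504$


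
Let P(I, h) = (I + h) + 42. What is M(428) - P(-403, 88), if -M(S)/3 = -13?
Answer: 312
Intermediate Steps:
M(S) = 39 (M(S) = -3*(-13) = 39)
P(I, h) = 42 + I + h
M(428) - P(-403, 88) = 39 - (42 - 403 + 88) = 39 - 1*(-273) = 39 + 273 = 312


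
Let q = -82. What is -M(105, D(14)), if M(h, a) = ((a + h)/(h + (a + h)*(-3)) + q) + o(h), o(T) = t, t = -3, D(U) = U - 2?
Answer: 7009/82 ≈ 85.476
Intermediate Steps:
D(U) = -2 + U
o(T) = -3
M(h, a) = -85 + (a + h)/(-3*a - 2*h) (M(h, a) = ((a + h)/(h + (a + h)*(-3)) - 82) - 3 = ((a + h)/(h + (-3*a - 3*h)) - 82) - 3 = ((a + h)/(-3*a - 2*h) - 82) - 3 = (-82 + (a + h)/(-3*a - 2*h)) - 3 = -85 + (a + h)/(-3*a - 2*h))
-M(105, D(14)) = -(-256*(-2 + 14) - 171*105)/(2*105 + 3*(-2 + 14)) = -(-256*12 - 17955)/(210 + 3*12) = -(-3072 - 17955)/(210 + 36) = -(-21027)/246 = -1*(-7009/82) = 7009/82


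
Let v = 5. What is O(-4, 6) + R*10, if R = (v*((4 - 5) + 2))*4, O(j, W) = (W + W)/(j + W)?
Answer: 206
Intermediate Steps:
O(j, W) = 2*W/(W + j) (O(j, W) = (2*W)/(W + j) = 2*W/(W + j))
R = 20 (R = (5*((4 - 5) + 2))*4 = (5*(-1 + 2))*4 = (5*1)*4 = 5*4 = 20)
O(-4, 6) + R*10 = 2*6/(6 - 4) + 20*10 = 2*6/2 + 200 = 2*6*(1/2) + 200 = 6 + 200 = 206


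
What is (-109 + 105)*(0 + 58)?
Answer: -232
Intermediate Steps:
(-109 + 105)*(0 + 58) = -4*58 = -232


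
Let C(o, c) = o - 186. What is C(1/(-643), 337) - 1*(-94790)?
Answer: 60830371/643 ≈ 94604.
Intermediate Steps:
C(o, c) = -186 + o
C(1/(-643), 337) - 1*(-94790) = (-186 + 1/(-643)) - 1*(-94790) = (-186 - 1/643) + 94790 = -119599/643 + 94790 = 60830371/643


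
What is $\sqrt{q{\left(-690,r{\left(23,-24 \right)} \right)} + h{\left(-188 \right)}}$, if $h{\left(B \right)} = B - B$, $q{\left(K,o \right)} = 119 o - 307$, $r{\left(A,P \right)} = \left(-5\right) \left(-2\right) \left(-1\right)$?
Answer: $i \sqrt{1497} \approx 38.691 i$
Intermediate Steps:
$r{\left(A,P \right)} = -10$ ($r{\left(A,P \right)} = 10 \left(-1\right) = -10$)
$q{\left(K,o \right)} = -307 + 119 o$
$h{\left(B \right)} = 0$
$\sqrt{q{\left(-690,r{\left(23,-24 \right)} \right)} + h{\left(-188 \right)}} = \sqrt{\left(-307 + 119 \left(-10\right)\right) + 0} = \sqrt{\left(-307 - 1190\right) + 0} = \sqrt{-1497 + 0} = \sqrt{-1497} = i \sqrt{1497}$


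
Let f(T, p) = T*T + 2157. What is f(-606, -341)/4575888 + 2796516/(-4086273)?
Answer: -1254122595991/2077591953936 ≈ -0.60364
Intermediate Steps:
f(T, p) = 2157 + T² (f(T, p) = T² + 2157 = 2157 + T²)
f(-606, -341)/4575888 + 2796516/(-4086273) = (2157 + (-606)²)/4575888 + 2796516/(-4086273) = (2157 + 367236)*(1/4575888) + 2796516*(-1/4086273) = 369393*(1/4575888) - 932172/1362091 = 123131/1525296 - 932172/1362091 = -1254122595991/2077591953936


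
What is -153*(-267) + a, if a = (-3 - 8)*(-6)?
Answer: 40917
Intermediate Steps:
a = 66 (a = -11*(-6) = 66)
-153*(-267) + a = -153*(-267) + 66 = 40851 + 66 = 40917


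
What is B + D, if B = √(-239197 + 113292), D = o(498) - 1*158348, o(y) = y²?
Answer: 89656 + 13*I*√745 ≈ 89656.0 + 354.83*I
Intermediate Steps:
D = 89656 (D = 498² - 1*158348 = 248004 - 158348 = 89656)
B = 13*I*√745 (B = √(-125905) = 13*I*√745 ≈ 354.83*I)
B + D = 13*I*√745 + 89656 = 89656 + 13*I*√745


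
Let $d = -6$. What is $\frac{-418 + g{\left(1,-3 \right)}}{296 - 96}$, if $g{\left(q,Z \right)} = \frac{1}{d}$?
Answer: $- \frac{2509}{1200} \approx -2.0908$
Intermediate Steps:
$g{\left(q,Z \right)} = - \frac{1}{6}$ ($g{\left(q,Z \right)} = \frac{1}{-6} = - \frac{1}{6}$)
$\frac{-418 + g{\left(1,-3 \right)}}{296 - 96} = \frac{-418 - \frac{1}{6}}{296 - 96} = - \frac{2509}{6 \cdot 200} = \left(- \frac{2509}{6}\right) \frac{1}{200} = - \frac{2509}{1200}$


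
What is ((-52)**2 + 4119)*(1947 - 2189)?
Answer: -1651166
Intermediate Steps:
((-52)**2 + 4119)*(1947 - 2189) = (2704 + 4119)*(-242) = 6823*(-242) = -1651166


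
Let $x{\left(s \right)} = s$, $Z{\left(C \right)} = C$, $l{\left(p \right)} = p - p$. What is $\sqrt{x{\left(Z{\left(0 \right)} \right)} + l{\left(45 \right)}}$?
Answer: $0$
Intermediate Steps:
$l{\left(p \right)} = 0$
$\sqrt{x{\left(Z{\left(0 \right)} \right)} + l{\left(45 \right)}} = \sqrt{0 + 0} = \sqrt{0} = 0$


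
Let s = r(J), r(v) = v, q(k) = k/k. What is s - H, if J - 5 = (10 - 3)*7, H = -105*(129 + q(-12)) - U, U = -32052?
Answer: -18348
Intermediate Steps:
q(k) = 1
H = 18402 (H = -105*(129 + 1) - 1*(-32052) = -105*130 + 32052 = -13650 + 32052 = 18402)
J = 54 (J = 5 + (10 - 3)*7 = 5 + 7*7 = 5 + 49 = 54)
s = 54
s - H = 54 - 1*18402 = 54 - 18402 = -18348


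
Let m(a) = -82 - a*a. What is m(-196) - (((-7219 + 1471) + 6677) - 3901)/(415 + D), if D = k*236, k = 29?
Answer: -279454010/7259 ≈ -38498.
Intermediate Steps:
m(a) = -82 - a**2
D = 6844 (D = 29*236 = 6844)
m(-196) - (((-7219 + 1471) + 6677) - 3901)/(415 + D) = (-82 - 1*(-196)**2) - (((-7219 + 1471) + 6677) - 3901)/(415 + 6844) = (-82 - 1*38416) - ((-5748 + 6677) - 3901)/7259 = (-82 - 38416) - (929 - 3901)/7259 = -38498 - (-2972)/7259 = -38498 - 1*(-2972/7259) = -38498 + 2972/7259 = -279454010/7259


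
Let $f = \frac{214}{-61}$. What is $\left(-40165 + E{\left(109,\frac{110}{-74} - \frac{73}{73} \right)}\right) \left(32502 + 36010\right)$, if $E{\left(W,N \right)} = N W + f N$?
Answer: $- \frac{6251338045600}{2257} \approx -2.7698 \cdot 10^{9}$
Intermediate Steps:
$f = - \frac{214}{61}$ ($f = 214 \left(- \frac{1}{61}\right) = - \frac{214}{61} \approx -3.5082$)
$E{\left(W,N \right)} = - \frac{214 N}{61} + N W$ ($E{\left(W,N \right)} = N W - \frac{214 N}{61} = - \frac{214 N}{61} + N W$)
$\left(-40165 + E{\left(109,\frac{110}{-74} - \frac{73}{73} \right)}\right) \left(32502 + 36010\right) = \left(-40165 + \frac{\left(\frac{110}{-74} - \frac{73}{73}\right) \left(-214 + 61 \cdot 109\right)}{61}\right) \left(32502 + 36010\right) = \left(-40165 + \frac{\left(110 \left(- \frac{1}{74}\right) - 1\right) \left(-214 + 6649\right)}{61}\right) 68512 = \left(-40165 + \frac{1}{61} \left(- \frac{55}{37} - 1\right) 6435\right) 68512 = \left(-40165 + \frac{1}{61} \left(- \frac{92}{37}\right) 6435\right) 68512 = \left(-40165 - \frac{592020}{2257}\right) 68512 = \left(- \frac{91244425}{2257}\right) 68512 = - \frac{6251338045600}{2257}$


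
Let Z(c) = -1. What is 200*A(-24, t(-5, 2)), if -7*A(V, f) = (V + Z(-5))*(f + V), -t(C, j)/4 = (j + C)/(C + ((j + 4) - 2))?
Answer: -180000/7 ≈ -25714.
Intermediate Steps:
t(C, j) = -4*(C + j)/(2 + C + j) (t(C, j) = -4*(j + C)/(C + ((j + 4) - 2)) = -4*(C + j)/(C + ((4 + j) - 2)) = -4*(C + j)/(C + (2 + j)) = -4*(C + j)/(2 + C + j))
A(V, f) = -(-1 + V)*(V + f)/7 (A(V, f) = -(V - 1)*(f + V)/7 = -(-1 + V)*(V + f)/7)
200*A(-24, t(-5, 2)) = 200*(-1/7*(-24)**2 + (1/7)*(-24) + (4*(-1*(-5) - 1*2)/(2 - 5 + 2))/7 - 1/7*(-24)*4*(-1*(-5) - 1*2)/(2 - 5 + 2)) = 200*(-1/7*576 - 24/7 + (4*(5 - 2)/(-1))/7 - 1/7*(-24)*4*(5 - 2)/(-1)) = 200*(-576/7 - 24/7 + (4*(-1)*3)/7 - 1/7*(-24)*4*(-1)*3) = 200*(-576/7 - 24/7 + (1/7)*(-12) - 1/7*(-24)*(-12)) = 200*(-576/7 - 24/7 - 12/7 - 288/7) = 200*(-900/7) = -180000/7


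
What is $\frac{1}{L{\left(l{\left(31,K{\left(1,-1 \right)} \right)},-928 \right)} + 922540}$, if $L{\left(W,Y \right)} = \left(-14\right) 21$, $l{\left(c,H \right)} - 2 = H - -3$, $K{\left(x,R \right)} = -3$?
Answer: $\frac{1}{922246} \approx 1.0843 \cdot 10^{-6}$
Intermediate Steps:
$l{\left(c,H \right)} = 5 + H$ ($l{\left(c,H \right)} = 2 + \left(H - -3\right) = 2 + \left(H + 3\right) = 2 + \left(3 + H\right) = 5 + H$)
$L{\left(W,Y \right)} = -294$
$\frac{1}{L{\left(l{\left(31,K{\left(1,-1 \right)} \right)},-928 \right)} + 922540} = \frac{1}{-294 + 922540} = \frac{1}{922246}$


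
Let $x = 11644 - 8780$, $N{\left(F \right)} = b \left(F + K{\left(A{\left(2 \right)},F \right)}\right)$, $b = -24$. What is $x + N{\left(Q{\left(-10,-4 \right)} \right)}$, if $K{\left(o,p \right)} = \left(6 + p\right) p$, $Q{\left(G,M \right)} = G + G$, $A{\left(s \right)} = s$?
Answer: $-3376$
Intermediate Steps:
$Q{\left(G,M \right)} = 2 G$
$K{\left(o,p \right)} = p \left(6 + p\right)$
$N{\left(F \right)} = - 24 F - 24 F \left(6 + F\right)$ ($N{\left(F \right)} = - 24 \left(F + F \left(6 + F\right)\right) = - 24 F - 24 F \left(6 + F\right)$)
$x = 2864$ ($x = 11644 - 8780 = 2864$)
$x + N{\left(Q{\left(-10,-4 \right)} \right)} = 2864 + 24 \cdot 2 \left(-10\right) \left(-7 - 2 \left(-10\right)\right) = 2864 + 24 \left(-20\right) \left(-7 - -20\right) = 2864 + 24 \left(-20\right) \left(-7 + 20\right) = 2864 + 24 \left(-20\right) 13 = 2864 - 6240 = -3376$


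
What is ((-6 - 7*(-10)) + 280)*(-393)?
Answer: -135192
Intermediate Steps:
((-6 - 7*(-10)) + 280)*(-393) = ((-6 + 70) + 280)*(-393) = (64 + 280)*(-393) = 344*(-393) = -135192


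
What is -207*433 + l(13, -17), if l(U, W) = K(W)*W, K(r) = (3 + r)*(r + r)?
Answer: -97723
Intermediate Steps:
K(r) = 2*r*(3 + r) (K(r) = (3 + r)*(2*r) = 2*r*(3 + r))
l(U, W) = 2*W²*(3 + W) (l(U, W) = (2*W*(3 + W))*W = 2*W²*(3 + W))
-207*433 + l(13, -17) = -207*433 + 2*(-17)²*(3 - 17) = -89631 + 2*289*(-14) = -89631 - 8092 = -97723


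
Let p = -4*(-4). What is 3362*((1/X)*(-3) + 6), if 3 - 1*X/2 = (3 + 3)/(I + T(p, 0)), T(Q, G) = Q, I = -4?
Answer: 90774/5 ≈ 18155.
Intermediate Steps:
p = 16
X = 5 (X = 6 - 2*(3 + 3)/(-4 + 16) = 6 - 12/12 = 6 - 2*½ = 6 - 1 = 5)
3362*((1/X)*(-3) + 6) = 3362*((1/5)*(-3) + 6) = 3362*((1*(⅕))*(-3) + 6) = 3362*((⅕)*(-3) + 6) = 3362*(-⅗ + 6) = 3362*(27/5) = 90774/5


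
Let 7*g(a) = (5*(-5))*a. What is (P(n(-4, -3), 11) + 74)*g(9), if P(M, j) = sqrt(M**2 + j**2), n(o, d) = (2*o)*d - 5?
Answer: -16650/7 - 225*sqrt(482)/7 ≈ -3084.3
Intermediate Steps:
n(o, d) = -5 + 2*d*o (n(o, d) = 2*d*o - 5 = -5 + 2*d*o)
g(a) = -25*a/7 (g(a) = ((5*(-5))*a)/7 = (-25*a)/7 = -25*a/7)
(P(n(-4, -3), 11) + 74)*g(9) = (sqrt((-5 + 2*(-3)*(-4))**2 + 11**2) + 74)*(-25/7*9) = (sqrt((-5 + 24)**2 + 121) + 74)*(-225/7) = (sqrt(19**2 + 121) + 74)*(-225/7) = (sqrt(361 + 121) + 74)*(-225/7) = (sqrt(482) + 74)*(-225/7) = (74 + sqrt(482))*(-225/7) = -16650/7 - 225*sqrt(482)/7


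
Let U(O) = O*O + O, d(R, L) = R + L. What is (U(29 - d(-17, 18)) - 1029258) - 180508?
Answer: -1208954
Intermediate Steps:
d(R, L) = L + R
U(O) = O + O² (U(O) = O² + O = O + O²)
(U(29 - d(-17, 18)) - 1029258) - 180508 = ((29 - (18 - 17))*(1 + (29 - (18 - 17))) - 1029258) - 180508 = ((29 - 1*1)*(1 + (29 - 1*1)) - 1029258) - 180508 = ((29 - 1)*(1 + (29 - 1)) - 1029258) - 180508 = (28*(1 + 28) - 1029258) - 180508 = (28*29 - 1029258) - 180508 = (812 - 1029258) - 180508 = -1028446 - 180508 = -1208954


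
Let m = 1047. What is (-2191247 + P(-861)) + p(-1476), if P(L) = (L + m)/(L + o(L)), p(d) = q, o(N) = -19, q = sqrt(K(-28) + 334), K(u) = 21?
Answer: -964148773/440 + sqrt(355) ≈ -2.1912e+6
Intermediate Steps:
q = sqrt(355) (q = sqrt(21 + 334) = sqrt(355) ≈ 18.841)
p(d) = sqrt(355)
P(L) = (1047 + L)/(-19 + L) (P(L) = (L + 1047)/(L - 19) = (1047 + L)/(-19 + L))
(-2191247 + P(-861)) + p(-1476) = (-2191247 + (1047 - 861)/(-19 - 861)) + sqrt(355) = (-2191247 + 186/(-880)) + sqrt(355) = (-2191247 - 1/880*186) + sqrt(355) = (-2191247 - 93/440) + sqrt(355) = -964148773/440 + sqrt(355)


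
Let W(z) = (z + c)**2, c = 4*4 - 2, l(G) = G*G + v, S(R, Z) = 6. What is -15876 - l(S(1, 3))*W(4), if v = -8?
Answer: -24948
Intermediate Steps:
l(G) = -8 + G**2 (l(G) = G*G - 8 = G**2 - 8 = -8 + G**2)
c = 14 (c = 16 - 2 = 14)
W(z) = (14 + z)**2 (W(z) = (z + 14)**2 = (14 + z)**2)
-15876 - l(S(1, 3))*W(4) = -15876 - (-8 + 6**2)*(14 + 4)**2 = -15876 - (-8 + 36)*18**2 = -15876 - 28*324 = -15876 - 1*9072 = -15876 - 9072 = -24948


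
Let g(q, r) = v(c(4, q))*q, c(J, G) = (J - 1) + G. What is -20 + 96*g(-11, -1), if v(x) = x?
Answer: 8428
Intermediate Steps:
c(J, G) = -1 + G + J (c(J, G) = (-1 + J) + G = -1 + G + J)
g(q, r) = q*(3 + q) (g(q, r) = (-1 + q + 4)*q = (3 + q)*q = q*(3 + q))
-20 + 96*g(-11, -1) = -20 + 96*(-11*(3 - 11)) = -20 + 96*(-11*(-8)) = -20 + 96*88 = -20 + 8448 = 8428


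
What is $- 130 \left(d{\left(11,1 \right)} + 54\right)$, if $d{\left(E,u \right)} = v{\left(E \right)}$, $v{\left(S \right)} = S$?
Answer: $-8450$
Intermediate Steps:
$d{\left(E,u \right)} = E$
$- 130 \left(d{\left(11,1 \right)} + 54\right) = - 130 \left(11 + 54\right) = \left(-130\right) 65 = -8450$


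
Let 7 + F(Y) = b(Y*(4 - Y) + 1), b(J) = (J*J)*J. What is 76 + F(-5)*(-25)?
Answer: 2129851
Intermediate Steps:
b(J) = J**3 (b(J) = J**2*J = J**3)
F(Y) = -7 + (1 + Y*(4 - Y))**3 (F(Y) = -7 + (Y*(4 - Y) + 1)**3 = -7 + (1 + Y*(4 - Y))**3)
76 + F(-5)*(-25) = 76 + (-7 + (1 - 1*(-5)**2 + 4*(-5))**3)*(-25) = 76 + (-7 + (1 - 1*25 - 20)**3)*(-25) = 76 + (-7 + (1 - 25 - 20)**3)*(-25) = 76 + (-7 + (-44)**3)*(-25) = 76 + (-7 - 85184)*(-25) = 76 - 85191*(-25) = 76 + 2129775 = 2129851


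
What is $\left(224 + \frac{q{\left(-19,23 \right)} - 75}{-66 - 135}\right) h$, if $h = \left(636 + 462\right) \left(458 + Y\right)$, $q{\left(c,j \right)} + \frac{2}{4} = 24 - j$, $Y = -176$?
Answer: $\frac{4654706382}{67} \approx 6.9473 \cdot 10^{7}$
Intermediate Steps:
$q{\left(c,j \right)} = \frac{47}{2} - j$ ($q{\left(c,j \right)} = - \frac{1}{2} - \left(-24 + j\right) = \frac{47}{2} - j$)
$h = 309636$ ($h = \left(636 + 462\right) \left(458 - 176\right) = 1098 \cdot 282 = 309636$)
$\left(224 + \frac{q{\left(-19,23 \right)} - 75}{-66 - 135}\right) h = \left(224 + \frac{\left(\frac{47}{2} - 23\right) - 75}{-66 - 135}\right) 309636 = \left(224 + \frac{\left(\frac{47}{2} - 23\right) - 75}{-201}\right) 309636 = \left(224 + \left(\frac{1}{2} - 75\right) \left(- \frac{1}{201}\right)\right) 309636 = \left(224 - - \frac{149}{402}\right) 309636 = \left(224 + \frac{149}{402}\right) 309636 = \frac{90197}{402} \cdot 309636 = \frac{4654706382}{67}$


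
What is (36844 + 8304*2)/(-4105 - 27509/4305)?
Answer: -115055430/8849767 ≈ -13.001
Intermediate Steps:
(36844 + 8304*2)/(-4105 - 27509/4305) = (36844 + 16608)/(-4105 - 27509*1/4305) = 53452/(-4105 - 27509/4305) = 53452/(-17699534/4305) = 53452*(-4305/17699534) = -115055430/8849767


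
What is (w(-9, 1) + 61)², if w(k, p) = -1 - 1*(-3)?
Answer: 3969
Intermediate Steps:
w(k, p) = 2 (w(k, p) = -1 + 3 = 2)
(w(-9, 1) + 61)² = (2 + 61)² = 63² = 3969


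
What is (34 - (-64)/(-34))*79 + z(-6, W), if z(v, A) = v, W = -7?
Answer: 43032/17 ≈ 2531.3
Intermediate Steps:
(34 - (-64)/(-34))*79 + z(-6, W) = (34 - (-64)/(-34))*79 - 6 = (34 - (-64)*(-1)/34)*79 - 6 = (34 - 1*32/17)*79 - 6 = (34 - 32/17)*79 - 6 = (546/17)*79 - 6 = 43134/17 - 6 = 43032/17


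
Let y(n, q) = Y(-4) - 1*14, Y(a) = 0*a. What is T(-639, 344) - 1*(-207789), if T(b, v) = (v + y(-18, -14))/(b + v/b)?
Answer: 16983176163/81733 ≈ 2.0779e+5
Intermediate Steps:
Y(a) = 0
y(n, q) = -14 (y(n, q) = 0 - 1*14 = 0 - 14 = -14)
T(b, v) = (-14 + v)/(b + v/b) (T(b, v) = (v - 14)/(b + v/b) = (-14 + v)/(b + v/b))
T(-639, 344) - 1*(-207789) = -639*(-14 + 344)/(344 + (-639)**2) - 1*(-207789) = -639*330/(344 + 408321) + 207789 = -639*330/408665 + 207789 = -639*1/408665*330 + 207789 = -42174/81733 + 207789 = 16983176163/81733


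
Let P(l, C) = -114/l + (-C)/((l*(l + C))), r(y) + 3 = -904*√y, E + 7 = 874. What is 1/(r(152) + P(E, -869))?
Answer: 10922466/373489665239591 - 5436214848*√38/373489665239591 ≈ -8.9695e-5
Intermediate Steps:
E = 867 (E = -7 + 874 = 867)
r(y) = -3 - 904*√y
P(l, C) = -114/l - C/(l*(C + l)) (P(l, C) = -114/l + (-C)/((l*(C + l))) = -114/l + (-C)*(1/(l*(C + l))) = -114/l - C/(l*(C + l)))
1/(r(152) + P(E, -869)) = 1/((-3 - 1808*√38) + (-115*(-869) - 114*867)/(867*(-869 + 867))) = 1/((-3 - 1808*√38) + (1/867)*(99935 - 98838)/(-2)) = 1/((-3 - 1808*√38) + (1/867)*(-½)*1097) = 1/((-3 - 1808*√38) - 1097/1734) = 1/(-6299/1734 - 1808*√38)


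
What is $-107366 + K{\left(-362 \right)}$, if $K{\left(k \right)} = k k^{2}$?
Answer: $-47545294$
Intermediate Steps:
$K{\left(k \right)} = k^{3}$
$-107366 + K{\left(-362 \right)} = -107366 + \left(-362\right)^{3} = -107366 - 47437928 = -47545294$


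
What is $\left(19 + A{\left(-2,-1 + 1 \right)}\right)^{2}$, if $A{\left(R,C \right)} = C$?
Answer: $361$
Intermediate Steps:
$\left(19 + A{\left(-2,-1 + 1 \right)}\right)^{2} = \left(19 + \left(-1 + 1\right)\right)^{2} = \left(19 + 0\right)^{2} = 19^{2} = 361$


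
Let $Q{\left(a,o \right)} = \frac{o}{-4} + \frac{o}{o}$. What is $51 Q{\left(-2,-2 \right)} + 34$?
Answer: $\frac{221}{2} \approx 110.5$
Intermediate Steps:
$Q{\left(a,o \right)} = 1 - \frac{o}{4}$ ($Q{\left(a,o \right)} = o \left(- \frac{1}{4}\right) + 1 = - \frac{o}{4} + 1 = 1 - \frac{o}{4}$)
$51 Q{\left(-2,-2 \right)} + 34 = 51 \left(1 - - \frac{1}{2}\right) + 34 = 51 \left(1 + \frac{1}{2}\right) + 34 = 51 \cdot \frac{3}{2} + 34 = \frac{153}{2} + 34 = \frac{221}{2}$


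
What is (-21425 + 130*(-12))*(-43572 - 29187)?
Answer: 1672365615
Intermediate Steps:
(-21425 + 130*(-12))*(-43572 - 29187) = (-21425 - 1560)*(-72759) = -22985*(-72759) = 1672365615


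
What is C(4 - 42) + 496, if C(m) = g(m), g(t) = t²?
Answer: 1940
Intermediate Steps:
C(m) = m²
C(4 - 42) + 496 = (4 - 42)² + 496 = (-38)² + 496 = 1444 + 496 = 1940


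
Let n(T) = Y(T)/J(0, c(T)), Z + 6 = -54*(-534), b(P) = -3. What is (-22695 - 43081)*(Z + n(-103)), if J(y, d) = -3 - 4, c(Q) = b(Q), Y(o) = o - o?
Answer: -1896322080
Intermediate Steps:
Y(o) = 0
c(Q) = -3
Z = 28830 (Z = -6 - 54*(-534) = -6 + 28836 = 28830)
J(y, d) = -7
n(T) = 0 (n(T) = 0/(-7) = 0*(-⅐) = 0)
(-22695 - 43081)*(Z + n(-103)) = (-22695 - 43081)*(28830 + 0) = -65776*28830 = -1896322080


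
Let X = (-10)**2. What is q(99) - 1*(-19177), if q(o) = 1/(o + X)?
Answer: 3816224/199 ≈ 19177.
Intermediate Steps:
X = 100
q(o) = 1/(100 + o) (q(o) = 1/(o + 100) = 1/(100 + o))
q(99) - 1*(-19177) = 1/(100 + 99) - 1*(-19177) = 1/199 + 19177 = 3816224/199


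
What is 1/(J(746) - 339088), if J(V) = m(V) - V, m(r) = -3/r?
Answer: -746/253516167 ≈ -2.9426e-6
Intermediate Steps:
J(V) = -V - 3/V (J(V) = -3/V - V = -V - 3/V)
1/(J(746) - 339088) = 1/((-1*746 - 3/746) - 339088) = 1/((-746 - 3*1/746) - 339088) = 1/((-746 - 3/746) - 339088) = 1/(-556519/746 - 339088) = 1/(-253516167/746) = -746/253516167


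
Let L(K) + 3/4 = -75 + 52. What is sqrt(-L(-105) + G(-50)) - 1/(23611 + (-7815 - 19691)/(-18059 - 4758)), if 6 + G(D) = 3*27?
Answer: -22817/538759693 + sqrt(395)/2 ≈ 9.9373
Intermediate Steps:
L(K) = -95/4 (L(K) = -3/4 + (-75 + 52) = -3/4 - 23 = -95/4)
G(D) = 75 (G(D) = -6 + 3*27 = -6 + 81 = 75)
sqrt(-L(-105) + G(-50)) - 1/(23611 + (-7815 - 19691)/(-18059 - 4758)) = sqrt(-1*(-95/4) + 75) - 1/(23611 + (-7815 - 19691)/(-18059 - 4758)) = sqrt(95/4 + 75) - 1/(23611 - 27506/(-22817)) = sqrt(395/4) - 1/(23611 - 27506*(-1/22817)) = sqrt(395)/2 - 1/(23611 + 27506/22817) = sqrt(395)/2 - 1/538759693/22817 = sqrt(395)/2 - 1*22817/538759693 = sqrt(395)/2 - 22817/538759693 = -22817/538759693 + sqrt(395)/2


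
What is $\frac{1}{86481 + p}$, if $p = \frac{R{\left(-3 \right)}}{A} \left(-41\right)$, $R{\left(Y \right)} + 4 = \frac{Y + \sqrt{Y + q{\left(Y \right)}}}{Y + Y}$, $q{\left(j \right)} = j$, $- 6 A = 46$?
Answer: $\frac{60984730}{5272878963437} + \frac{1886 i \sqrt{6}}{15818636890311} \approx 1.1566 \cdot 10^{-5} + 2.9204 \cdot 10^{-10} i$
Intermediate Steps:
$A = - \frac{23}{3}$ ($A = \left(- \frac{1}{6}\right) 46 = - \frac{23}{3} \approx -7.6667$)
$R{\left(Y \right)} = -4 + \frac{Y + \sqrt{2} \sqrt{Y}}{2 Y}$ ($R{\left(Y \right)} = -4 + \frac{Y + \sqrt{Y + Y}}{Y + Y} = -4 + \frac{Y + \sqrt{2 Y}}{2 Y} = -4 + \left(Y + \sqrt{2} \sqrt{Y}\right) \frac{1}{2 Y} = -4 + \frac{Y + \sqrt{2} \sqrt{Y}}{2 Y}$)
$p = - \frac{861}{46} - \frac{41 i \sqrt{6}}{46}$ ($p = \frac{- \frac{7}{2} + \frac{\sqrt{2}}{2 i \sqrt{3}}}{- \frac{23}{3}} \left(-41\right) = - \frac{3 \left(- \frac{7}{2} + \frac{\sqrt{2} \left(- \frac{i \sqrt{3}}{3}\right)}{2}\right)}{23} \left(-41\right) = - \frac{3 \left(- \frac{7}{2} - \frac{i \sqrt{6}}{6}\right)}{23} \left(-41\right) = \left(\frac{21}{46} + \frac{i \sqrt{6}}{46}\right) \left(-41\right) = - \frac{861}{46} - \frac{41 i \sqrt{6}}{46} \approx -18.717 - 2.1832 i$)
$\frac{1}{86481 + p} = \frac{1}{86481 - \left(\frac{861}{46} + \frac{41 i \sqrt{6}}{46}\right)} = \frac{1}{\frac{3977265}{46} - \frac{41 i \sqrt{6}}{46}}$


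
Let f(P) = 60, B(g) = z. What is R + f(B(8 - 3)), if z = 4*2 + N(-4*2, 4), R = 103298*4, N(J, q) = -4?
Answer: 413252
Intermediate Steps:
R = 413192
z = 4 (z = 4*2 - 4 = 8 - 4 = 4)
B(g) = 4
R + f(B(8 - 3)) = 413192 + 60 = 413252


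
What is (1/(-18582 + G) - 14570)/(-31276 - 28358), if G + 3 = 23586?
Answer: 72864569/298229634 ≈ 0.24432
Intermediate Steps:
G = 23583 (G = -3 + 23586 = 23583)
(1/(-18582 + G) - 14570)/(-31276 - 28358) = (1/(-18582 + 23583) - 14570)/(-31276 - 28358) = (1/5001 - 14570)/(-59634) = (1/5001 - 14570)*(-1/59634) = -72864569/5001*(-1/59634) = 72864569/298229634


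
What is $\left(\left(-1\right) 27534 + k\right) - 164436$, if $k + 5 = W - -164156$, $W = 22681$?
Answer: $-5138$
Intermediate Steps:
$k = 186832$ ($k = -5 + \left(22681 - -164156\right) = -5 + \left(22681 + 164156\right) = -5 + 186837 = 186832$)
$\left(\left(-1\right) 27534 + k\right) - 164436 = \left(\left(-1\right) 27534 + 186832\right) - 164436 = \left(-27534 + 186832\right) - 164436 = 159298 - 164436 = -5138$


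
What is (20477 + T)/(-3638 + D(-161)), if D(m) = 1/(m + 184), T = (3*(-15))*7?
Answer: -463726/83673 ≈ -5.5421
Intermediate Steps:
T = -315 (T = -45*7 = -315)
D(m) = 1/(184 + m)
(20477 + T)/(-3638 + D(-161)) = (20477 - 315)/(-3638 + 1/(184 - 161)) = 20162/(-3638 + 1/23) = 20162/(-83673/23) = 20162*(-23/83673) = -463726/83673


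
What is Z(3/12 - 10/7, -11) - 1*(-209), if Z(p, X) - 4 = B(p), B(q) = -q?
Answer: 5997/28 ≈ 214.18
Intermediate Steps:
Z(p, X) = 4 - p
Z(3/12 - 10/7, -11) - 1*(-209) = (4 - (3/12 - 10/7)) - 1*(-209) = (4 - (3*(1/12) - 10*⅐)) + 209 = (4 - (¼ - 10/7)) + 209 = (4 - 1*(-33/28)) + 209 = (4 + 33/28) + 209 = 145/28 + 209 = 5997/28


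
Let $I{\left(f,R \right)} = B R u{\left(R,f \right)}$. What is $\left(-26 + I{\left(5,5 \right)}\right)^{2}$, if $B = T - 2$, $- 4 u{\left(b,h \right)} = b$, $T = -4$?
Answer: $\frac{529}{4} \approx 132.25$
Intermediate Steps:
$u{\left(b,h \right)} = - \frac{b}{4}$
$B = -6$ ($B = -4 - 2 = -6$)
$I{\left(f,R \right)} = \frac{3 R^{2}}{2}$ ($I{\left(f,R \right)} = - 6 R \left(- \frac{R}{4}\right) = \frac{3 R^{2}}{2}$)
$\left(-26 + I{\left(5,5 \right)}\right)^{2} = \left(-26 + \frac{3 \cdot 5^{2}}{2}\right)^{2} = \left(-26 + \frac{3}{2} \cdot 25\right)^{2} = \left(-26 + \frac{75}{2}\right)^{2} = \left(\frac{23}{2}\right)^{2} = \frac{529}{4}$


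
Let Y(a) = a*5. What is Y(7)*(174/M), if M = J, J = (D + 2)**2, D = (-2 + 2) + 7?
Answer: 2030/27 ≈ 75.185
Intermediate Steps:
D = 7 (D = 0 + 7 = 7)
Y(a) = 5*a
J = 81 (J = (7 + 2)**2 = 9**2 = 81)
M = 81
Y(7)*(174/M) = (5*7)*(174/81) = 35*(174*(1/81)) = 35*(58/27) = 2030/27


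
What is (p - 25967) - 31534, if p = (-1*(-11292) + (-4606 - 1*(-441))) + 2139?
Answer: -48235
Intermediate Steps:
p = 9266 (p = (11292 + (-4606 + 441)) + 2139 = (11292 - 4165) + 2139 = 7127 + 2139 = 9266)
(p - 25967) - 31534 = (9266 - 25967) - 31534 = -16701 - 31534 = -48235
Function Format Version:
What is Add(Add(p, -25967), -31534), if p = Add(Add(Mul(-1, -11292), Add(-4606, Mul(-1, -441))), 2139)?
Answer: -48235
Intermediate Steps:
p = 9266 (p = Add(Add(11292, Add(-4606, 441)), 2139) = Add(Add(11292, -4165), 2139) = Add(7127, 2139) = 9266)
Add(Add(p, -25967), -31534) = Add(Add(9266, -25967), -31534) = Add(-16701, -31534) = -48235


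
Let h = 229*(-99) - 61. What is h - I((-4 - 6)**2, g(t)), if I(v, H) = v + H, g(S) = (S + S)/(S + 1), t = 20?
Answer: -479512/21 ≈ -22834.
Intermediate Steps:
h = -22732 (h = -22671 - 61 = -22732)
g(S) = 2*S/(1 + S) (g(S) = (2*S)/(1 + S) = 2*S/(1 + S))
I(v, H) = H + v
h - I((-4 - 6)**2, g(t)) = -22732 - (2*20/(1 + 20) + (-4 - 6)**2) = -22732 - (2*20/21 + (-10)**2) = -22732 - (2*20*(1/21) + 100) = -22732 - (40/21 + 100) = -22732 - 1*2140/21 = -22732 - 2140/21 = -479512/21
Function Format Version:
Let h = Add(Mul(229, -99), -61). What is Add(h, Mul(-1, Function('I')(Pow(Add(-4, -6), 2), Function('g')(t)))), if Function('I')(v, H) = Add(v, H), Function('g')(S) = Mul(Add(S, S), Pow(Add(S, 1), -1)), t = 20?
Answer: Rational(-479512, 21) ≈ -22834.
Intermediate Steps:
h = -22732 (h = Add(-22671, -61) = -22732)
Function('g')(S) = Mul(2, S, Pow(Add(1, S), -1)) (Function('g')(S) = Mul(Mul(2, S), Pow(Add(1, S), -1)) = Mul(2, S, Pow(Add(1, S), -1)))
Function('I')(v, H) = Add(H, v)
Add(h, Mul(-1, Function('I')(Pow(Add(-4, -6), 2), Function('g')(t)))) = Add(-22732, Mul(-1, Add(Mul(2, 20, Pow(Add(1, 20), -1)), Pow(Add(-4, -6), 2)))) = Add(-22732, Mul(-1, Add(Mul(2, 20, Pow(21, -1)), Pow(-10, 2)))) = Add(-22732, Mul(-1, Add(Mul(2, 20, Rational(1, 21)), 100))) = Add(-22732, Mul(-1, Add(Rational(40, 21), 100))) = Add(-22732, Mul(-1, Rational(2140, 21))) = Add(-22732, Rational(-2140, 21)) = Rational(-479512, 21)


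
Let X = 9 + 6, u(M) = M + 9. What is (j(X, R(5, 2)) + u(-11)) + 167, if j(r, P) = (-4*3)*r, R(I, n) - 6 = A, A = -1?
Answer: -15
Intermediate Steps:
R(I, n) = 5 (R(I, n) = 6 - 1 = 5)
u(M) = 9 + M
X = 15
j(r, P) = -12*r
(j(X, R(5, 2)) + u(-11)) + 167 = (-12*15 + (9 - 11)) + 167 = (-180 - 2) + 167 = -182 + 167 = -15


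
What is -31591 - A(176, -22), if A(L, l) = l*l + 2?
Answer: -32077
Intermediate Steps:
A(L, l) = 2 + l² (A(L, l) = l² + 2 = 2 + l²)
-31591 - A(176, -22) = -31591 - (2 + (-22)²) = -31591 - (2 + 484) = -31591 - 1*486 = -31591 - 486 = -32077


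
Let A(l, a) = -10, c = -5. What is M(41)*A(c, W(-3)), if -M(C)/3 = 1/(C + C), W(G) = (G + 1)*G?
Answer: 15/41 ≈ 0.36585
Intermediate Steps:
W(G) = G*(1 + G) (W(G) = (1 + G)*G = G*(1 + G))
M(C) = -3/(2*C) (M(C) = -3/(C + C) = -3*1/(2*C) = -3/(2*C))
M(41)*A(c, W(-3)) = -3/2/41*(-10) = -3/2*1/41*(-10) = -3/82*(-10) = 15/41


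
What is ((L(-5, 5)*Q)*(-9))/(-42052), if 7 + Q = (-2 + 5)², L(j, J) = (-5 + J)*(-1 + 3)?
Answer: 0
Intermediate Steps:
L(j, J) = -10 + 2*J (L(j, J) = (-5 + J)*2 = -10 + 2*J)
Q = 2 (Q = -7 + (-2 + 5)² = -7 + 3² = -7 + 9 = 2)
((L(-5, 5)*Q)*(-9))/(-42052) = (((-10 + 2*5)*2)*(-9))/(-42052) = (((-10 + 10)*2)*(-9))*(-1/42052) = ((0*2)*(-9))*(-1/42052) = (0*(-9))*(-1/42052) = 0*(-1/42052) = 0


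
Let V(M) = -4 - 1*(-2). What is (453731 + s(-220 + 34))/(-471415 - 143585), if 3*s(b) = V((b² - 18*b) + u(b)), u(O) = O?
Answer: -1361191/1845000 ≈ -0.73777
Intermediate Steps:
V(M) = -2 (V(M) = -4 + 2 = -2)
s(b) = -⅔ (s(b) = (⅓)*(-2) = -⅔)
(453731 + s(-220 + 34))/(-471415 - 143585) = (453731 - ⅔)/(-471415 - 143585) = (1361191/3)/(-615000) = (1361191/3)*(-1/615000) = -1361191/1845000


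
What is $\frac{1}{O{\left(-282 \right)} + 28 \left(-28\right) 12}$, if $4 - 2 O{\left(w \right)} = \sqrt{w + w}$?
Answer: $\frac{i}{\sqrt{141} - 9406 i} \approx -0.00010631 + 1.3421 \cdot 10^{-7} i$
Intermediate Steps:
$O{\left(w \right)} = 2 - \frac{\sqrt{2} \sqrt{w}}{2}$ ($O{\left(w \right)} = 2 - \frac{\sqrt{w + w}}{2} = 2 - \frac{\sqrt{2 w}}{2} = 2 - \frac{\sqrt{2} \sqrt{w}}{2}$)
$\frac{1}{O{\left(-282 \right)} + 28 \left(-28\right) 12} = \frac{1}{\left(2 - \frac{\sqrt{2} \sqrt{-282}}{2}\right) + 28 \left(-28\right) 12} = \frac{1}{\left(2 - \frac{\sqrt{2} i \sqrt{282}}{2}\right) - 9408} = \frac{1}{\left(2 - i \sqrt{141}\right) - 9408} = \frac{1}{-9406 - i \sqrt{141}}$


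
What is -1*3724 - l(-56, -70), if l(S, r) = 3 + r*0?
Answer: -3727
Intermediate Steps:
l(S, r) = 3 (l(S, r) = 3 + 0 = 3)
-1*3724 - l(-56, -70) = -1*3724 - 1*3 = -3724 - 3 = -3727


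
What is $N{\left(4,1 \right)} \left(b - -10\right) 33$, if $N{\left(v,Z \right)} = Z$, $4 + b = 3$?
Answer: $297$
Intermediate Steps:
$b = -1$ ($b = -4 + 3 = -1$)
$N{\left(4,1 \right)} \left(b - -10\right) 33 = 1 \left(-1 - -10\right) 33 = 1 \left(-1 + 10\right) 33 = 1 \cdot 9 \cdot 33 = 9 \cdot 33 = 297$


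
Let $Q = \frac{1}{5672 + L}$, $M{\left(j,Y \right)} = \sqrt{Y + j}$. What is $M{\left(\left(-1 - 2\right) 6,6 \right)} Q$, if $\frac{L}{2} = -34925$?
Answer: $- \frac{i \sqrt{3}}{32089} \approx - 5.3976 \cdot 10^{-5} i$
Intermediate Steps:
$L = -69850$ ($L = 2 \left(-34925\right) = -69850$)
$Q = - \frac{1}{64178}$ ($Q = \frac{1}{5672 - 69850} = \frac{1}{-64178} = - \frac{1}{64178} \approx -1.5582 \cdot 10^{-5}$)
$M{\left(\left(-1 - 2\right) 6,6 \right)} Q = \sqrt{6 + \left(-1 - 2\right) 6} \left(- \frac{1}{64178}\right) = \sqrt{6 - 18} \left(- \frac{1}{64178}\right) = \sqrt{-12} \left(- \frac{1}{64178}\right) = 2 i \sqrt{3} \left(- \frac{1}{64178}\right) = - \frac{i \sqrt{3}}{32089}$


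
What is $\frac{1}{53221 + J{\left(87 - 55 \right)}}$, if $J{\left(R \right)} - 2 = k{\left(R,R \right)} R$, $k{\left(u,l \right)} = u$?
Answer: $\frac{1}{54247} \approx 1.8434 \cdot 10^{-5}$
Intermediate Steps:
$J{\left(R \right)} = 2 + R^{2}$ ($J{\left(R \right)} = 2 + R R = 2 + R^{2}$)
$\frac{1}{53221 + J{\left(87 - 55 \right)}} = \frac{1}{53221 + \left(2 + \left(87 - 55\right)^{2}\right)} = \frac{1}{53221 + \left(2 + 32^{2}\right)} = \frac{1}{53221 + \left(2 + 1024\right)} = \frac{1}{53221 + 1026} = \frac{1}{54247}$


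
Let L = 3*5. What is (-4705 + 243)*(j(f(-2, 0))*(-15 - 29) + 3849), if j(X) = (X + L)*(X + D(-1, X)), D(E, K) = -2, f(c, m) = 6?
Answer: -682686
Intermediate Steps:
L = 15
j(X) = (-2 + X)*(15 + X) (j(X) = (X + 15)*(X - 2) = (15 + X)*(-2 + X) = (-2 + X)*(15 + X))
(-4705 + 243)*(j(f(-2, 0))*(-15 - 29) + 3849) = (-4705 + 243)*((-30 + 6**2 + 13*6)*(-15 - 29) + 3849) = -4462*((-30 + 36 + 78)*(-44) + 3849) = -4462*(84*(-44) + 3849) = -4462*(-3696 + 3849) = -4462*153 = -682686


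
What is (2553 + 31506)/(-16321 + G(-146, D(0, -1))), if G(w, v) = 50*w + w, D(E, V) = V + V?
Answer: -34059/23767 ≈ -1.4330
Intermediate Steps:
D(E, V) = 2*V
G(w, v) = 51*w
(2553 + 31506)/(-16321 + G(-146, D(0, -1))) = (2553 + 31506)/(-16321 + 51*(-146)) = 34059/(-16321 - 7446) = 34059/(-23767) = 34059*(-1/23767) = -34059/23767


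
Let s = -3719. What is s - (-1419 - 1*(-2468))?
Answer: -4768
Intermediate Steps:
s - (-1419 - 1*(-2468)) = -3719 - (-1419 - 1*(-2468)) = -3719 - (-1419 + 2468) = -3719 - 1*1049 = -3719 - 1049 = -4768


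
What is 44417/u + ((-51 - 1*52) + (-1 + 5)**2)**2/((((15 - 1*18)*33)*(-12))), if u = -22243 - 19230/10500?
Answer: 4495700731/1027711212 ≈ 4.3745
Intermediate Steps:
u = -7785691/350 (u = -22243 - 19230*1/10500 = -22243 - 641/350 = -7785691/350 ≈ -22245.)
44417/u + ((-51 - 1*52) + (-1 + 5)**2)**2/((((15 - 1*18)*33)*(-12))) = 44417/(-7785691/350) + ((-51 - 1*52) + (-1 + 5)**2)**2/((((15 - 1*18)*33)*(-12))) = 44417*(-350/7785691) + ((-51 - 52) + 4**2)**2/((((15 - 18)*33)*(-12))) = -15545950/7785691 + (-103 + 16)**2/((-3*33*(-12))) = -15545950/7785691 + (-87)**2/((-99*(-12))) = -15545950/7785691 + 7569/1188 = -15545950/7785691 + 7569*(1/1188) = -15545950/7785691 + 841/132 = 4495700731/1027711212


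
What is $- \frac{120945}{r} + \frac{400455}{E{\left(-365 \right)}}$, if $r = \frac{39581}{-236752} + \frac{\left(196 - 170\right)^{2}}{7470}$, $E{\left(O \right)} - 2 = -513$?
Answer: $\frac{54623210855493555}{34652370949} \approx 1.5763 \cdot 10^{6}$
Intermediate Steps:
$E{\left(O \right)} = -511$ ($E{\left(O \right)} = 2 - 513 = -511$)
$r = - \frac{67812859}{884268720}$ ($r = 39581 \left(- \frac{1}{236752}\right) + 26^{2} \cdot \frac{1}{7470} = - \frac{39581}{236752} + 676 \cdot \frac{1}{7470} = - \frac{39581}{236752} + \frac{338}{3735} = - \frac{67812859}{884268720} \approx -0.076688$)
$- \frac{120945}{r} + \frac{400455}{E{\left(-365 \right)}} = - \frac{120945}{- \frac{67812859}{884268720}} + \frac{400455}{-511} = \left(-120945\right) \left(- \frac{884268720}{67812859}\right) + 400455 \left(- \frac{1}{511}\right) = \frac{106947880340400}{67812859} - \frac{400455}{511} = \frac{54623210855493555}{34652370949}$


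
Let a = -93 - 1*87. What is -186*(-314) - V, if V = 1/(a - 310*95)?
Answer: 1730510521/29630 ≈ 58404.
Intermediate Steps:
a = -180 (a = -93 - 87 = -180)
V = -1/29630 (V = 1/(-180 - 310*95) = 1/(-180 - 29450) = 1/(-29630) = -1/29630 ≈ -3.3750e-5)
-186*(-314) - V = -186*(-314) - 1*(-1/29630) = 58404 + 1/29630 = 1730510521/29630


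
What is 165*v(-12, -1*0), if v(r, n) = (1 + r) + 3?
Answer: -1320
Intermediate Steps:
v(r, n) = 4 + r
165*v(-12, -1*0) = 165*(4 - 12) = 165*(-8) = -1320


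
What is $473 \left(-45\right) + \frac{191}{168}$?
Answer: $- \frac{3575689}{168} \approx -21284.0$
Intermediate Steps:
$473 \left(-45\right) + \frac{191}{168} = -21285 + 191 \cdot \frac{1}{168} = -21285 + \frac{191}{168} = - \frac{3575689}{168}$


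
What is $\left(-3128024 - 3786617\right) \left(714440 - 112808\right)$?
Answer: $-4160069294112$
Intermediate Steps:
$\left(-3128024 - 3786617\right) \left(714440 - 112808\right) = \left(-6914641\right) 601632 = -4160069294112$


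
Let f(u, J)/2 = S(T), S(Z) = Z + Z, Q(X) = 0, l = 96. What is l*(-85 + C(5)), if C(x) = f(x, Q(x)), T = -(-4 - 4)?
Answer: -5088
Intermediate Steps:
T = 8 (T = -1*(-8) = 8)
S(Z) = 2*Z
f(u, J) = 32 (f(u, J) = 2*(2*8) = 2*16 = 32)
C(x) = 32
l*(-85 + C(5)) = 96*(-85 + 32) = 96*(-53) = -5088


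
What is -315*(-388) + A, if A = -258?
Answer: 121962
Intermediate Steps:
-315*(-388) + A = -315*(-388) - 258 = 122220 - 258 = 121962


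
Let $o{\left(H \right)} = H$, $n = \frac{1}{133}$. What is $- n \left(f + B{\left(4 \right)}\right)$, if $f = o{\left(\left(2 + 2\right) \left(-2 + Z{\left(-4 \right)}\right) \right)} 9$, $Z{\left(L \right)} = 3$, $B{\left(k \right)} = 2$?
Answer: $- \frac{2}{7} \approx -0.28571$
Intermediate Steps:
$n = \frac{1}{133} \approx 0.0075188$
$f = 36$ ($f = \left(2 + 2\right) \left(-2 + 3\right) 9 = 4 \cdot 1 \cdot 9 = 4 \cdot 9 = 36$)
$- n \left(f + B{\left(4 \right)}\right) = - \frac{36 + 2}{133} = - \frac{38}{133} = \left(-1\right) \frac{2}{7} = - \frac{2}{7}$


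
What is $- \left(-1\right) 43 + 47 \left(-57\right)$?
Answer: $-2636$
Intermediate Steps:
$- \left(-1\right) 43 + 47 \left(-57\right) = \left(-1\right) \left(-43\right) - 2679 = 43 - 2679 = -2636$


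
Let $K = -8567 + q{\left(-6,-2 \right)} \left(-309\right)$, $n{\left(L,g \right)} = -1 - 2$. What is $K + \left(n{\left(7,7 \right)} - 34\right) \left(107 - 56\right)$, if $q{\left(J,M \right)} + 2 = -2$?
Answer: $-9218$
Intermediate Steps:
$n{\left(L,g \right)} = -3$
$q{\left(J,M \right)} = -4$ ($q{\left(J,M \right)} = -2 - 2 = -4$)
$K = -7331$ ($K = -8567 - -1236 = -8567 + 1236 = -7331$)
$K + \left(n{\left(7,7 \right)} - 34\right) \left(107 - 56\right) = -7331 + \left(-3 - 34\right) \left(107 - 56\right) = -7331 - 1887 = -9218$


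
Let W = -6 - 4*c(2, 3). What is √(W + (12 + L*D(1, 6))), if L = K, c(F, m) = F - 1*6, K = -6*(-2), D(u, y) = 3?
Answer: √58 ≈ 7.6158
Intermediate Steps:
K = 12
c(F, m) = -6 + F (c(F, m) = F - 6 = -6 + F)
W = 10 (W = -6 - 4*(-6 + 2) = -6 - 4*(-4) = -6 + 16 = 10)
L = 12
√(W + (12 + L*D(1, 6))) = √(10 + (12 + 12*3)) = √(10 + (12 + 36)) = √(10 + 48) = √58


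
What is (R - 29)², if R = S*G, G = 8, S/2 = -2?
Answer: 3721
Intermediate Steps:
S = -4 (S = 2*(-2) = -4)
R = -32 (R = -4*8 = -32)
(R - 29)² = (-32 - 29)² = (-61)² = 3721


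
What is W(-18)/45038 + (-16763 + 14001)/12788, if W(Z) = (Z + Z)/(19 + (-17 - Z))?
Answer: -77761234/359966215 ≈ -0.21602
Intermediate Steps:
W(Z) = 2*Z/(2 - Z) (W(Z) = (2*Z)/(2 - Z) = 2*Z/(2 - Z))
W(-18)/45038 + (-16763 + 14001)/12788 = -2*(-18)/(-2 - 18)/45038 + (-16763 + 14001)/12788 = -2*(-18)/(-20)*(1/45038) - 2762*1/12788 = -2*(-18)*(-1/20)*(1/45038) - 1381/6394 = -9/5*1/45038 - 1381/6394 = -9/225190 - 1381/6394 = -77761234/359966215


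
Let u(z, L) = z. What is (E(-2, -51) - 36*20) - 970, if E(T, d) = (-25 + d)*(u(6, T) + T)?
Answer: -1994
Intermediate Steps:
E(T, d) = (-25 + d)*(6 + T)
(E(-2, -51) - 36*20) - 970 = ((-150 - 25*(-2) + 6*(-51) - 2*(-51)) - 36*20) - 970 = ((-150 + 50 - 306 + 102) - 720) - 970 = (-304 - 720) - 970 = -1024 - 970 = -1994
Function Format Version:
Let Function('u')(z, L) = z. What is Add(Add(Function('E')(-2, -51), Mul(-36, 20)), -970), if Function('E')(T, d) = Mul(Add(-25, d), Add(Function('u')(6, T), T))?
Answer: -1994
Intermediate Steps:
Function('E')(T, d) = Mul(Add(-25, d), Add(6, T))
Add(Add(Function('E')(-2, -51), Mul(-36, 20)), -970) = Add(Add(Add(-150, Mul(-25, -2), Mul(6, -51), Mul(-2, -51)), Mul(-36, 20)), -970) = Add(Add(Add(-150, 50, -306, 102), -720), -970) = Add(Add(-304, -720), -970) = Add(-1024, -970) = -1994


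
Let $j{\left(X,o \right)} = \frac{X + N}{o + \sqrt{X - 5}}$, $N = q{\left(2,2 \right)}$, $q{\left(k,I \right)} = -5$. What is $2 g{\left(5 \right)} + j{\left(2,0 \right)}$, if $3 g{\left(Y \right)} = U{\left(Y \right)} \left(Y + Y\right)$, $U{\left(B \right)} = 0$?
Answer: $i \sqrt{3} \approx 1.732 i$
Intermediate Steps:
$N = -5$
$j{\left(X,o \right)} = \frac{-5 + X}{o + \sqrt{-5 + X}}$ ($j{\left(X,o \right)} = \frac{X - 5}{o + \sqrt{X - 5}} = \frac{-5 + X}{o + \sqrt{-5 + X}}$)
$g{\left(Y \right)} = 0$ ($g{\left(Y \right)} = \frac{0 \left(Y + Y\right)}{3} = \frac{0 \cdot 2 Y}{3} = \frac{1}{3} \cdot 0 = 0$)
$2 g{\left(5 \right)} + j{\left(2,0 \right)} = 2 \cdot 0 + \frac{-5 + 2}{0 + \sqrt{-5 + 2}} = 0 + \frac{1}{0 + \sqrt{-3}} \left(-3\right) = 0 + \frac{1}{0 + i \sqrt{3}} \left(-3\right) = 0 + \frac{1}{i \sqrt{3}} \left(-3\right) = 0 + - \frac{i \sqrt{3}}{3} \left(-3\right) = 0 + i \sqrt{3} = i \sqrt{3}$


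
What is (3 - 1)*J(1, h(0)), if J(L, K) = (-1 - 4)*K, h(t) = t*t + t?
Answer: 0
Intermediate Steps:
h(t) = t + t² (h(t) = t² + t = t + t²)
J(L, K) = -5*K
(3 - 1)*J(1, h(0)) = (3 - 1)*(-0*(1 + 0)) = 2*(-0) = 2*(-5*0) = 2*0 = 0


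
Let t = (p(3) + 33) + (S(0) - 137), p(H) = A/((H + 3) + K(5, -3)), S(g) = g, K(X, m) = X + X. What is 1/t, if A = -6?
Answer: -8/835 ≈ -0.0095808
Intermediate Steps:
K(X, m) = 2*X
p(H) = -6/(13 + H) (p(H) = -6/((H + 3) + 2*5) = -6/((3 + H) + 10) = -6/(13 + H))
t = -835/8 (t = (-6/(13 + 3) + 33) + (0 - 137) = (-6/16 + 33) - 137 = (-6*1/16 + 33) - 137 = (-3/8 + 33) - 137 = 261/8 - 137 = -835/8 ≈ -104.38)
1/t = 1/(-835/8) = -8/835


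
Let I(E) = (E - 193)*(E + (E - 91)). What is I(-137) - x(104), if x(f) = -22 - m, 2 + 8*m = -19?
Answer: 963755/8 ≈ 1.2047e+5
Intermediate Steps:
m = -21/8 (m = -¼ + (⅛)*(-19) = -¼ - 19/8 = -21/8 ≈ -2.6250)
I(E) = (-193 + E)*(-91 + 2*E) (I(E) = (-193 + E)*(E + (-91 + E)) = (-193 + E)*(-91 + 2*E))
x(f) = -155/8 (x(f) = -22 - 1*(-21/8) = -22 + 21/8 = -155/8)
I(-137) - x(104) = (17563 - 477*(-137) + 2*(-137)²) - 1*(-155/8) = (17563 + 65349 + 2*18769) + 155/8 = (17563 + 65349 + 37538) + 155/8 = 120450 + 155/8 = 963755/8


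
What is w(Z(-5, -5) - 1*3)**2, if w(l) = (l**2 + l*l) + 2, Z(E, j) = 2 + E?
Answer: 5476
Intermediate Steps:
w(l) = 2 + 2*l**2 (w(l) = (l**2 + l**2) + 2 = 2*l**2 + 2 = 2 + 2*l**2)
w(Z(-5, -5) - 1*3)**2 = (2 + 2*((2 - 5) - 1*3)**2)**2 = (2 + 2*(-3 - 3)**2)**2 = (2 + 2*(-6)**2)**2 = (2 + 2*36)**2 = (2 + 72)**2 = 74**2 = 5476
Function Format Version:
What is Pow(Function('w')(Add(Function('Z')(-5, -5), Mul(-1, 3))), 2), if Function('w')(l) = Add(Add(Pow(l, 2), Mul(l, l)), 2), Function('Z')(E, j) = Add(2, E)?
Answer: 5476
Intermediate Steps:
Function('w')(l) = Add(2, Mul(2, Pow(l, 2))) (Function('w')(l) = Add(Add(Pow(l, 2), Pow(l, 2)), 2) = Add(Mul(2, Pow(l, 2)), 2) = Add(2, Mul(2, Pow(l, 2))))
Pow(Function('w')(Add(Function('Z')(-5, -5), Mul(-1, 3))), 2) = Pow(Add(2, Mul(2, Pow(Add(Add(2, -5), Mul(-1, 3)), 2))), 2) = Pow(Add(2, Mul(2, Pow(Add(-3, -3), 2))), 2) = Pow(Add(2, Mul(2, Pow(-6, 2))), 2) = Pow(Add(2, Mul(2, 36)), 2) = Pow(Add(2, 72), 2) = Pow(74, 2) = 5476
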